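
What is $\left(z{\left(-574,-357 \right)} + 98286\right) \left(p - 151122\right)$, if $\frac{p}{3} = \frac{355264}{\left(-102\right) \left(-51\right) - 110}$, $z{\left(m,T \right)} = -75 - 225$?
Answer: $- \frac{18824272517988}{1273} \approx -1.4787 \cdot 10^{10}$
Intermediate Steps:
$z{\left(m,T \right)} = -300$ ($z{\left(m,T \right)} = -75 - 225 = -300$)
$p = \frac{266448}{1273}$ ($p = 3 \frac{355264}{\left(-102\right) \left(-51\right) - 110} = 3 \frac{355264}{5202 - 110} = 3 \cdot \frac{355264}{5092} = 3 \cdot 355264 \cdot \frac{1}{5092} = 3 \cdot \frac{88816}{1273} = \frac{266448}{1273} \approx 209.31$)
$\left(z{\left(-574,-357 \right)} + 98286\right) \left(p - 151122\right) = \left(-300 + 98286\right) \left(\frac{266448}{1273} - 151122\right) = 97986 \left(- \frac{192111858}{1273}\right) = - \frac{18824272517988}{1273}$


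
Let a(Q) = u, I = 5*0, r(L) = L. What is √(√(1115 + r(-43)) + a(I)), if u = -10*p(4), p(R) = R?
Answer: 2*√(-10 + √67) ≈ 2.6942*I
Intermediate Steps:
u = -40 (u = -10*4 = -40)
I = 0
a(Q) = -40
√(√(1115 + r(-43)) + a(I)) = √(√(1115 - 43) - 40) = √(√1072 - 40) = √(4*√67 - 40) = √(-40 + 4*√67)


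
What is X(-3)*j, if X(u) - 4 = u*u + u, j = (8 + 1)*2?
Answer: 180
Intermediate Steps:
j = 18 (j = 9*2 = 18)
X(u) = 4 + u + u² (X(u) = 4 + (u*u + u) = 4 + (u² + u) = 4 + (u + u²) = 4 + u + u²)
X(-3)*j = (4 - 3 + (-3)²)*18 = (4 - 3 + 9)*18 = 10*18 = 180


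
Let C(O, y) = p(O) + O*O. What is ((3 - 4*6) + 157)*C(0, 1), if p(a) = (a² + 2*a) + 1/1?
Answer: 136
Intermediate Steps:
p(a) = 1 + a² + 2*a (p(a) = (a² + 2*a) + 1 = 1 + a² + 2*a)
C(O, y) = 1 + 2*O + 2*O² (C(O, y) = (1 + O² + 2*O) + O*O = (1 + O² + 2*O) + O² = 1 + 2*O + 2*O²)
((3 - 4*6) + 157)*C(0, 1) = ((3 - 4*6) + 157)*(1 + 2*0 + 2*0²) = ((3 - 24) + 157)*(1 + 0 + 2*0) = (-21 + 157)*(1 + 0 + 0) = 136*1 = 136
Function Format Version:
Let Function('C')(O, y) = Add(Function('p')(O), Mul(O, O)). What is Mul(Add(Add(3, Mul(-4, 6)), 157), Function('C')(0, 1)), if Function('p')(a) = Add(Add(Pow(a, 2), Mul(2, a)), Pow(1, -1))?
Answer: 136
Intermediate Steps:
Function('p')(a) = Add(1, Pow(a, 2), Mul(2, a)) (Function('p')(a) = Add(Add(Pow(a, 2), Mul(2, a)), 1) = Add(1, Pow(a, 2), Mul(2, a)))
Function('C')(O, y) = Add(1, Mul(2, O), Mul(2, Pow(O, 2))) (Function('C')(O, y) = Add(Add(1, Pow(O, 2), Mul(2, O)), Mul(O, O)) = Add(Add(1, Pow(O, 2), Mul(2, O)), Pow(O, 2)) = Add(1, Mul(2, O), Mul(2, Pow(O, 2))))
Mul(Add(Add(3, Mul(-4, 6)), 157), Function('C')(0, 1)) = Mul(Add(Add(3, Mul(-4, 6)), 157), Add(1, Mul(2, 0), Mul(2, Pow(0, 2)))) = Mul(Add(Add(3, -24), 157), Add(1, 0, Mul(2, 0))) = Mul(Add(-21, 157), Add(1, 0, 0)) = Mul(136, 1) = 136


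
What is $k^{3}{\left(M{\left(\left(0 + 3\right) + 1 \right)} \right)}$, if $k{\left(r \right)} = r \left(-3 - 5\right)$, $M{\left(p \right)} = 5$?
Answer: $-64000$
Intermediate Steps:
$k{\left(r \right)} = - 8 r$ ($k{\left(r \right)} = r \left(-8\right) = - 8 r$)
$k^{3}{\left(M{\left(\left(0 + 3\right) + 1 \right)} \right)} = \left(\left(-8\right) 5\right)^{3} = \left(-40\right)^{3} = -64000$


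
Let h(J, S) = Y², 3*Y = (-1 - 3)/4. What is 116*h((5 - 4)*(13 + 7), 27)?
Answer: 116/9 ≈ 12.889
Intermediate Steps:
Y = -⅓ (Y = ((-1 - 3)/4)/3 = (-4*¼)/3 = (⅓)*(-1) = -⅓ ≈ -0.33333)
h(J, S) = ⅑ (h(J, S) = (-⅓)² = ⅑)
116*h((5 - 4)*(13 + 7), 27) = 116*(⅑) = 116/9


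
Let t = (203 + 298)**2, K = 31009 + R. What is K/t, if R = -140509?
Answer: -36500/83667 ≈ -0.43625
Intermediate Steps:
K = -109500 (K = 31009 - 140509 = -109500)
t = 251001 (t = 501**2 = 251001)
K/t = -109500/251001 = -109500*1/251001 = -36500/83667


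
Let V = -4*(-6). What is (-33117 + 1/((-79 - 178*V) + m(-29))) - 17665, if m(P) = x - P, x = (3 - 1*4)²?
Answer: -219429023/4321 ≈ -50782.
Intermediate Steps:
V = 24
x = 1 (x = (3 - 4)² = (-1)² = 1)
m(P) = 1 - P
(-33117 + 1/((-79 - 178*V) + m(-29))) - 17665 = (-33117 + 1/((-79 - 178*24) + (1 - 1*(-29)))) - 17665 = (-33117 + 1/((-79 - 89*48) + (1 + 29))) - 17665 = (-33117 + 1/((-79 - 4272) + 30)) - 17665 = (-33117 + 1/(-4351 + 30)) - 17665 = (-33117 + 1/(-4321)) - 17665 = (-33117 - 1/4321) - 17665 = -143098558/4321 - 17665 = -219429023/4321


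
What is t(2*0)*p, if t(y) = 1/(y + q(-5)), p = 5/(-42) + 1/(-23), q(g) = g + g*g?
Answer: -157/19320 ≈ -0.0081263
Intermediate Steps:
q(g) = g + g²
p = -157/966 (p = 5*(-1/42) + 1*(-1/23) = -5/42 - 1/23 = -157/966 ≈ -0.16253)
t(y) = 1/(20 + y) (t(y) = 1/(y - 5*(1 - 5)) = 1/(y - 5*(-4)) = 1/(y + 20) = 1/(20 + y))
t(2*0)*p = -157/966/(20 + 2*0) = -157/966/(20 + 0) = -157/966/20 = (1/20)*(-157/966) = -157/19320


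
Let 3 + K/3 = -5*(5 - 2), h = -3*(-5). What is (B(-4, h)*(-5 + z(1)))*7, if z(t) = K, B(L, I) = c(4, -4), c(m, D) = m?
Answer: -1652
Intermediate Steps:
h = 15
B(L, I) = 4
K = -54 (K = -9 + 3*(-5*(5 - 2)) = -9 + 3*(-5*3) = -9 + 3*(-15) = -9 - 45 = -54)
z(t) = -54
(B(-4, h)*(-5 + z(1)))*7 = (4*(-5 - 54))*7 = (4*(-59))*7 = -236*7 = -1652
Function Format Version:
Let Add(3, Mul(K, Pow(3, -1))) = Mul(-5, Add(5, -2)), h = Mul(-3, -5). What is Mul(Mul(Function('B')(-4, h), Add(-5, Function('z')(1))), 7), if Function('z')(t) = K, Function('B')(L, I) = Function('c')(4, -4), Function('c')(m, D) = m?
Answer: -1652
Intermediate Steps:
h = 15
Function('B')(L, I) = 4
K = -54 (K = Add(-9, Mul(3, Mul(-5, Add(5, -2)))) = Add(-9, Mul(3, Mul(-5, 3))) = Add(-9, Mul(3, -15)) = Add(-9, -45) = -54)
Function('z')(t) = -54
Mul(Mul(Function('B')(-4, h), Add(-5, Function('z')(1))), 7) = Mul(Mul(4, Add(-5, -54)), 7) = Mul(Mul(4, -59), 7) = Mul(-236, 7) = -1652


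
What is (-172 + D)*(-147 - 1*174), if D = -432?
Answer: 193884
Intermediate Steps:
(-172 + D)*(-147 - 1*174) = (-172 - 432)*(-147 - 1*174) = -604*(-147 - 174) = -604*(-321) = 193884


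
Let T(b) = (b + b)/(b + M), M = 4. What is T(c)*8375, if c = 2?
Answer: 16750/3 ≈ 5583.3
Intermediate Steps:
T(b) = 2*b/(4 + b) (T(b) = (b + b)/(b + 4) = (2*b)/(4 + b) = 2*b/(4 + b))
T(c)*8375 = (2*2/(4 + 2))*8375 = (2*2/6)*8375 = (2*2*(1/6))*8375 = (2/3)*8375 = 16750/3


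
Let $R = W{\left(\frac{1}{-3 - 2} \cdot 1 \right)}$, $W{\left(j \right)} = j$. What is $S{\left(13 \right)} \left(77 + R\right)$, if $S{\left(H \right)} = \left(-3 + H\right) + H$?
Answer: $\frac{8832}{5} \approx 1766.4$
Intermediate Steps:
$S{\left(H \right)} = -3 + 2 H$
$R = - \frac{1}{5}$ ($R = \frac{1}{-3 - 2} \cdot 1 = \frac{1}{-5} \cdot 1 = \left(- \frac{1}{5}\right) 1 = - \frac{1}{5} \approx -0.2$)
$S{\left(13 \right)} \left(77 + R\right) = \left(-3 + 2 \cdot 13\right) \left(77 - \frac{1}{5}\right) = \left(-3 + 26\right) \frac{384}{5} = 23 \cdot \frac{384}{5} = \frac{8832}{5}$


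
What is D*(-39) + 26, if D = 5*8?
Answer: -1534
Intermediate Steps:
D = 40
D*(-39) + 26 = 40*(-39) + 26 = -1560 + 26 = -1534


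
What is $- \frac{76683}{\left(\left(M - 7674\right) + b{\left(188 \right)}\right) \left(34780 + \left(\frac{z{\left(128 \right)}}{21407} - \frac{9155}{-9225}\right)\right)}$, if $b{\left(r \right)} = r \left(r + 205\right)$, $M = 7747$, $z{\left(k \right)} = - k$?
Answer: $- \frac{3028665249945}{101595240002016449} \approx -2.9811 \cdot 10^{-5}$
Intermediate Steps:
$b{\left(r \right)} = r \left(205 + r\right)$
$- \frac{76683}{\left(\left(M - 7674\right) + b{\left(188 \right)}\right) \left(34780 + \left(\frac{z{\left(128 \right)}}{21407} - \frac{9155}{-9225}\right)\right)} = - \frac{76683}{\left(\left(7747 - 7674\right) + 188 \left(205 + 188\right)\right) \left(34780 + \left(\frac{\left(-1\right) 128}{21407} - \frac{9155}{-9225}\right)\right)} = - \frac{76683}{\left(\left(7747 - 7674\right) + 188 \cdot 393\right) \left(34780 - - \frac{38960057}{39495915}\right)} = - \frac{76683}{\left(73 + 73884\right) \left(34780 + \left(- \frac{128}{21407} + \frac{1831}{1845}\right)\right)} = - \frac{76683}{73957 \left(34780 + \frac{38960057}{39495915}\right)} = - \frac{76683}{73957 \cdot \frac{1373706883757}{39495915}} = - \frac{76683}{\frac{101595240002016449}{39495915}} = \left(-76683\right) \frac{39495915}{101595240002016449} = - \frac{3028665249945}{101595240002016449}$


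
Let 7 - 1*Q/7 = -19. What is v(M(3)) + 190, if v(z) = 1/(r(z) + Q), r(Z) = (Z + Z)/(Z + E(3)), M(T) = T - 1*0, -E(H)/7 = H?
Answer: 103553/545 ≈ 190.01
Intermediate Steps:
E(H) = -7*H
M(T) = T (M(T) = T + 0 = T)
Q = 182 (Q = 49 - 7*(-19) = 49 + 133 = 182)
r(Z) = 2*Z/(-21 + Z) (r(Z) = (Z + Z)/(Z - 7*3) = (2*Z)/(Z - 21) = (2*Z)/(-21 + Z) = 2*Z/(-21 + Z))
v(z) = 1/(182 + 2*z/(-21 + z)) (v(z) = 1/(2*z/(-21 + z) + 182) = 1/(182 + 2*z/(-21 + z)))
v(M(3)) + 190 = (-21 + 3)/(2*(-1911 + 92*3)) + 190 = (½)*(-18)/(-1911 + 276) + 190 = (½)*(-18)/(-1635) + 190 = (½)*(-1/1635)*(-18) + 190 = 3/545 + 190 = 103553/545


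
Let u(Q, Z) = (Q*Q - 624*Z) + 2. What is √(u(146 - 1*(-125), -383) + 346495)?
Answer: √658930 ≈ 811.75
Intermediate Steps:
u(Q, Z) = 2 + Q² - 624*Z (u(Q, Z) = (Q² - 624*Z) + 2 = 2 + Q² - 624*Z)
√(u(146 - 1*(-125), -383) + 346495) = √((2 + (146 - 1*(-125))² - 624*(-383)) + 346495) = √((2 + (146 + 125)² + 238992) + 346495) = √((2 + 271² + 238992) + 346495) = √((2 + 73441 + 238992) + 346495) = √(312435 + 346495) = √658930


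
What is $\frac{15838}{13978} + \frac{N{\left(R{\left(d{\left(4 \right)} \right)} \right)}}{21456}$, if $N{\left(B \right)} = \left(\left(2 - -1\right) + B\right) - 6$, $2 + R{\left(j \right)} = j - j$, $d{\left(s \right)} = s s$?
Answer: $\frac{169875119}{149955984} \approx 1.1328$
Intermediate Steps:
$d{\left(s \right)} = s^{2}$
$R{\left(j \right)} = -2$ ($R{\left(j \right)} = -2 + \left(j - j\right) = -2 + 0 = -2$)
$N{\left(B \right)} = -3 + B$ ($N{\left(B \right)} = \left(\left(2 + 1\right) + B\right) - 6 = \left(3 + B\right) - 6 = -3 + B$)
$\frac{15838}{13978} + \frac{N{\left(R{\left(d{\left(4 \right)} \right)} \right)}}{21456} = \frac{15838}{13978} + \frac{-3 - 2}{21456} = 15838 \cdot \frac{1}{13978} - \frac{5}{21456} = \frac{7919}{6989} - \frac{5}{21456} = \frac{169875119}{149955984}$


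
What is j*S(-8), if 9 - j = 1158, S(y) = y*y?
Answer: -73536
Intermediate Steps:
S(y) = y²
j = -1149 (j = 9 - 1*1158 = 9 - 1158 = -1149)
j*S(-8) = -1149*(-8)² = -1149*64 = -73536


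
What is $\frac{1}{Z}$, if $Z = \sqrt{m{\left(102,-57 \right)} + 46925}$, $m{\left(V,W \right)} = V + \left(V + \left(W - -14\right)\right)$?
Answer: $\frac{\sqrt{47086}}{47086} \approx 0.0046084$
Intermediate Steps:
$m{\left(V,W \right)} = 14 + W + 2 V$ ($m{\left(V,W \right)} = V + \left(V + \left(W + 14\right)\right) = V + \left(V + \left(14 + W\right)\right) = V + \left(14 + V + W\right) = 14 + W + 2 V$)
$Z = \sqrt{47086}$ ($Z = \sqrt{\left(14 - 57 + 2 \cdot 102\right) + 46925} = \sqrt{\left(14 - 57 + 204\right) + 46925} = \sqrt{161 + 46925} = \sqrt{47086} \approx 216.99$)
$\frac{1}{Z} = \frac{1}{\sqrt{47086}} = \frac{\sqrt{47086}}{47086}$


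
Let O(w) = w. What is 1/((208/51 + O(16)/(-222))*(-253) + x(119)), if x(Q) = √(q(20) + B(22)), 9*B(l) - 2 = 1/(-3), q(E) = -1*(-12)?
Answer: -1546811640/1567843454473 - 1186923*√987/10974904181311 ≈ -0.00098998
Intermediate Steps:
q(E) = 12
B(l) = 5/27 (B(l) = 2/9 + (⅑)/(-3) = 2/9 + (⅑)*(-⅓) = 2/9 - 1/27 = 5/27)
x(Q) = √987/9 (x(Q) = √(12 + 5/27) = √(329/27) = √987/9)
1/((208/51 + O(16)/(-222))*(-253) + x(119)) = 1/((208/51 + 16/(-222))*(-253) + √987/9) = 1/((208*(1/51) + 16*(-1/222))*(-253) + √987/9) = 1/((208/51 - 8/111)*(-253) + √987/9) = 1/((2520/629)*(-253) + √987/9) = 1/(-637560/629 + √987/9)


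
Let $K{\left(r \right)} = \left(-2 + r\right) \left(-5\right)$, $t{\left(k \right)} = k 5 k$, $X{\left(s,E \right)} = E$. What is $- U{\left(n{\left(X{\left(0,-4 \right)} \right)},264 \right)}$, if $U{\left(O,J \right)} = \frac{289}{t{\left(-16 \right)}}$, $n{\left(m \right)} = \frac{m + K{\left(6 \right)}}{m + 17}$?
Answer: $- \frac{289}{1280} \approx -0.22578$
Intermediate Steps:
$t{\left(k \right)} = 5 k^{2}$ ($t{\left(k \right)} = 5 k k = 5 k^{2}$)
$K{\left(r \right)} = 10 - 5 r$
$n{\left(m \right)} = \frac{-20 + m}{17 + m}$ ($n{\left(m \right)} = \frac{m + \left(10 - 30\right)}{m + 17} = \frac{m + \left(10 - 30\right)}{17 + m} = \frac{m - 20}{17 + m} = \frac{-20 + m}{17 + m}$)
$U{\left(O,J \right)} = \frac{289}{1280}$ ($U{\left(O,J \right)} = \frac{289}{5 \left(-16\right)^{2}} = \frac{289}{5 \cdot 256} = \frac{289}{1280}$)
$- U{\left(n{\left(X{\left(0,-4 \right)} \right)},264 \right)} = \left(-1\right) \frac{289}{1280} = - \frac{289}{1280}$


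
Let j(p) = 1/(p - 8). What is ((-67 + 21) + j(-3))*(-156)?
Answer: 79092/11 ≈ 7190.2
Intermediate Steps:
j(p) = 1/(-8 + p)
((-67 + 21) + j(-3))*(-156) = ((-67 + 21) + 1/(-8 - 3))*(-156) = (-46 + 1/(-11))*(-156) = (-46 - 1/11)*(-156) = -507/11*(-156) = 79092/11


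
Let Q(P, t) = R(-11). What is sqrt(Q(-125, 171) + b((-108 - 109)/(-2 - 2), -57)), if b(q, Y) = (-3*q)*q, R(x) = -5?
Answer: I*sqrt(141347)/4 ≈ 93.99*I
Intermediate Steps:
Q(P, t) = -5
b(q, Y) = -3*q**2
sqrt(Q(-125, 171) + b((-108 - 109)/(-2 - 2), -57)) = sqrt(-5 - 3*(-108 - 109)**2/(-2 - 2)**2) = sqrt(-5 - 3*(-217/(-4))**2) = sqrt(-5 - 3*(-217*(-1/4))**2) = sqrt(-5 - 3*(217/4)**2) = sqrt(-5 - 3*47089/16) = sqrt(-5 - 141267/16) = sqrt(-141347/16) = I*sqrt(141347)/4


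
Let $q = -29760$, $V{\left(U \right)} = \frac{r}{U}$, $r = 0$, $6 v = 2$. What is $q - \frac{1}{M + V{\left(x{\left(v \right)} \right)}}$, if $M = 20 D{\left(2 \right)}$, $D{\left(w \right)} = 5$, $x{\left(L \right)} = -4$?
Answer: $- \frac{2976001}{100} \approx -29760.0$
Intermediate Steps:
$v = \frac{1}{3}$ ($v = \frac{1}{6} \cdot 2 = \frac{1}{3} \approx 0.33333$)
$V{\left(U \right)} = 0$ ($V{\left(U \right)} = \frac{0}{U} = 0$)
$M = 100$ ($M = 20 \cdot 5 = 100$)
$q - \frac{1}{M + V{\left(x{\left(v \right)} \right)}} = -29760 - \frac{1}{100 + 0} = -29760 - \frac{1}{100} = - \frac{2976001}{100}$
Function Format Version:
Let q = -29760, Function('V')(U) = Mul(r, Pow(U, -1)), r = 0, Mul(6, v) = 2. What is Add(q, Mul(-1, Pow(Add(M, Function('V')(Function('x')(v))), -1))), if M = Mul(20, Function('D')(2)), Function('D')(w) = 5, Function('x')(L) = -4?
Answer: Rational(-2976001, 100) ≈ -29760.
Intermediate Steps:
v = Rational(1, 3) (v = Mul(Rational(1, 6), 2) = Rational(1, 3) ≈ 0.33333)
Function('V')(U) = 0 (Function('V')(U) = Mul(0, Pow(U, -1)) = 0)
M = 100 (M = Mul(20, 5) = 100)
Add(q, Mul(-1, Pow(Add(M, Function('V')(Function('x')(v))), -1))) = Add(-29760, Mul(-1, Pow(Add(100, 0), -1))) = Add(-29760, Mul(-1, Pow(100, -1))) = Add(-29760, Mul(-1, Rational(1, 100))) = Add(-29760, Rational(-1, 100)) = Rational(-2976001, 100)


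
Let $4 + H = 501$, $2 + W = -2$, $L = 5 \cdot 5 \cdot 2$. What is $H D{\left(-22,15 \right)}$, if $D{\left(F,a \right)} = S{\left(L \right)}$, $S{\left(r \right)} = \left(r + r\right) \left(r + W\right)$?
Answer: $2286200$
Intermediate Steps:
$L = 50$ ($L = 25 \cdot 2 = 50$)
$W = -4$ ($W = -2 - 2 = -4$)
$H = 497$ ($H = -4 + 501 = 497$)
$S{\left(r \right)} = 2 r \left(-4 + r\right)$ ($S{\left(r \right)} = \left(r + r\right) \left(r - 4\right) = 2 r \left(-4 + r\right)$)
$D{\left(F,a \right)} = 4600$ ($D{\left(F,a \right)} = 2 \cdot 50 \left(-4 + 50\right) = 2 \cdot 50 \cdot 46 = 4600$)
$H D{\left(-22,15 \right)} = 497 \cdot 4600 = 2286200$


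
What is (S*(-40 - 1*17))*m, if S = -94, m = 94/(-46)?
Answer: -251826/23 ≈ -10949.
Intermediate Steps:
m = -47/23 (m = 94*(-1/46) = -47/23 ≈ -2.0435)
(S*(-40 - 1*17))*m = -94*(-40 - 1*17)*(-47/23) = -94*(-40 - 17)*(-47/23) = -94*(-57)*(-47/23) = 5358*(-47/23) = -251826/23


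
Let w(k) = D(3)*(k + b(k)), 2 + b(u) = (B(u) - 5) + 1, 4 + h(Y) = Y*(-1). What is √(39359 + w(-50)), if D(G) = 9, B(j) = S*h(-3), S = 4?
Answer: √38819 ≈ 197.03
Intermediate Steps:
h(Y) = -4 - Y (h(Y) = -4 + Y*(-1) = -4 - Y)
B(j) = -4 (B(j) = 4*(-4 - 1*(-3)) = 4*(-4 + 3) = 4*(-1) = -4)
b(u) = -10 (b(u) = -2 + ((-4 - 5) + 1) = -2 + (-9 + 1) = -2 - 8 = -10)
w(k) = -90 + 9*k (w(k) = 9*(k - 10) = 9*(-10 + k) = -90 + 9*k)
√(39359 + w(-50)) = √(39359 + (-90 + 9*(-50))) = √(39359 + (-90 - 450)) = √(39359 - 540) = √38819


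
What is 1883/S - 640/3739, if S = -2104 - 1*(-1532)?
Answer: -7406617/2138708 ≈ -3.4631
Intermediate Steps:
S = -572 (S = -2104 + 1532 = -572)
1883/S - 640/3739 = 1883/(-572) - 640/3739 = 1883*(-1/572) - 640*1/3739 = -1883/572 - 640/3739 = -7406617/2138708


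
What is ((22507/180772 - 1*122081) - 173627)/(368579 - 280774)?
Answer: -53455704069/15872685460 ≈ -3.3678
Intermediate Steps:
((22507/180772 - 1*122081) - 173627)/(368579 - 280774) = ((22507*(1/180772) - 122081) - 173627)/87805 = ((22507/180772 - 122081) - 173627)*(1/87805) = (-22068804025/180772 - 173627)*(1/87805) = -53455704069/180772*1/87805 = -53455704069/15872685460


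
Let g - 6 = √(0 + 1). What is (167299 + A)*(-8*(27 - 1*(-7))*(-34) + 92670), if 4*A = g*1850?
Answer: 17380739007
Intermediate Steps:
g = 7 (g = 6 + √(0 + 1) = 6 + √1 = 6 + 1 = 7)
A = 6475/2 (A = (7*1850)/4 = (¼)*12950 = 6475/2 ≈ 3237.5)
(167299 + A)*(-8*(27 - 1*(-7))*(-34) + 92670) = (167299 + 6475/2)*(-8*(27 - 1*(-7))*(-34) + 92670) = 341073*(-8*(27 + 7)*(-34) + 92670)/2 = 341073*(-8*34*(-34) + 92670)/2 = 341073*(-272*(-34) + 92670)/2 = 341073*(9248 + 92670)/2 = (341073/2)*101918 = 17380739007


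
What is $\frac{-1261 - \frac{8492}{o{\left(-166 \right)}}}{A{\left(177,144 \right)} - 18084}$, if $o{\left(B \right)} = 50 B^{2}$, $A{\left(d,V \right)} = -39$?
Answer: $\frac{434353573}{6242467350} \approx 0.06958$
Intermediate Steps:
$\frac{-1261 - \frac{8492}{o{\left(-166 \right)}}}{A{\left(177,144 \right)} - 18084} = \frac{-1261 - \frac{8492}{50 \left(-166\right)^{2}}}{-39 - 18084} = \frac{-1261 - \frac{8492}{50 \cdot 27556}}{-18123} = \left(-1261 - \frac{8492}{1377800}\right) \left(- \frac{1}{18123}\right) = \left(-1261 - \frac{2123}{344450}\right) \left(- \frac{1}{18123}\right) = \left(- \frac{434353573}{344450}\right) \left(- \frac{1}{18123}\right) = \frac{434353573}{6242467350}$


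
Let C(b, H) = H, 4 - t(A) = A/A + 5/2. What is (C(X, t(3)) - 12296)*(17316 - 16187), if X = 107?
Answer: -27763239/2 ≈ -1.3882e+7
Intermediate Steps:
t(A) = ½ (t(A) = 4 - (A/A + 5/2) = 4 - (1 + 5*(½)) = 4 - (1 + 5/2) = 4 - 1*7/2 = 4 - 7/2 = ½)
(C(X, t(3)) - 12296)*(17316 - 16187) = (½ - 12296)*(17316 - 16187) = -24591/2*1129 = -27763239/2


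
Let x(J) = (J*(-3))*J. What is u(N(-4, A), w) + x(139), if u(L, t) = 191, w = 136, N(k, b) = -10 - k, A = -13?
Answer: -57772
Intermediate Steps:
x(J) = -3*J² (x(J) = (-3*J)*J = -3*J²)
u(N(-4, A), w) + x(139) = 191 - 3*139² = 191 - 3*19321 = 191 - 57963 = -57772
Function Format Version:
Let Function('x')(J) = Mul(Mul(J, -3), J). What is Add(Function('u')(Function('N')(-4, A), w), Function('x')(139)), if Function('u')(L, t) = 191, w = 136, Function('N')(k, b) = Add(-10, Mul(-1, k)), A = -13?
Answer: -57772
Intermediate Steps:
Function('x')(J) = Mul(-3, Pow(J, 2)) (Function('x')(J) = Mul(Mul(-3, J), J) = Mul(-3, Pow(J, 2)))
Add(Function('u')(Function('N')(-4, A), w), Function('x')(139)) = Add(191, Mul(-3, Pow(139, 2))) = Add(191, Mul(-3, 19321)) = Add(191, -57963) = -57772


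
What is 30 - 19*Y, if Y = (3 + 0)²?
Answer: -141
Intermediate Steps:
Y = 9 (Y = 3² = 9)
30 - 19*Y = 30 - 19*9 = 30 - 171 = -141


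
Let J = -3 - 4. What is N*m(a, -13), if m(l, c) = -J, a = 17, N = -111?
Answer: -777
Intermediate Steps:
J = -7
m(l, c) = 7 (m(l, c) = -1*(-7) = 7)
N*m(a, -13) = -111*7 = -777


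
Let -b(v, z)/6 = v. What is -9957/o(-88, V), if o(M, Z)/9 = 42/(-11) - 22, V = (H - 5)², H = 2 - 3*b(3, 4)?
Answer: 36509/852 ≈ 42.851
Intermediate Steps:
b(v, z) = -6*v
H = 56 (H = 2 - (-18)*3 = 2 - 3*(-18) = 2 + 54 = 56)
V = 2601 (V = (56 - 5)² = 51² = 2601)
o(M, Z) = -2556/11 (o(M, Z) = 9*(42/(-11) - 22) = 9*(42*(-1/11) - 22) = 9*(-42/11 - 22) = 9*(-284/11) = -2556/11)
-9957/o(-88, V) = -9957/(-2556/11) = -9957*(-11/2556) = 36509/852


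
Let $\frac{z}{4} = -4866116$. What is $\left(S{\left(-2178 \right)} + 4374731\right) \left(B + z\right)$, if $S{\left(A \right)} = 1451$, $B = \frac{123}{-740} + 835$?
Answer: $- \frac{31515261936392053}{370} \approx -8.5176 \cdot 10^{13}$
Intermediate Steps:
$z = -19464464$ ($z = 4 \left(-4866116\right) = -19464464$)
$B = \frac{617777}{740}$ ($B = 123 \left(- \frac{1}{740}\right) + 835 = - \frac{123}{740} + 835 = \frac{617777}{740} \approx 834.83$)
$\left(S{\left(-2178 \right)} + 4374731\right) \left(B + z\right) = \left(1451 + 4374731\right) \left(\frac{617777}{740} - 19464464\right) = 4376182 \left(- \frac{14403085583}{740}\right) = - \frac{31515261936392053}{370}$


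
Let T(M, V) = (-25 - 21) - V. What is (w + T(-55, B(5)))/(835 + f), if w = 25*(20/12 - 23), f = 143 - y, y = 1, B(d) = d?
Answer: -1753/2931 ≈ -0.59809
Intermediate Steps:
f = 142 (f = 143 - 1*1 = 143 - 1 = 142)
T(M, V) = -46 - V
w = -1600/3 (w = 25*(20*(1/12) - 23) = 25*(5/3 - 23) = 25*(-64/3) = -1600/3 ≈ -533.33)
(w + T(-55, B(5)))/(835 + f) = (-1600/3 + (-46 - 1*5))/(835 + 142) = (-1600/3 + (-46 - 5))/977 = (-1600/3 - 51)*(1/977) = -1753/3*1/977 = -1753/2931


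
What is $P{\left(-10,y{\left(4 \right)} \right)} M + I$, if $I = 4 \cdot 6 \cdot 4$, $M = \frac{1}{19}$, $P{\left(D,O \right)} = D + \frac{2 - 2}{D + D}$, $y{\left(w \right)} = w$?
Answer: $\frac{1814}{19} \approx 95.474$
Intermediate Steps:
$P{\left(D,O \right)} = D$ ($P{\left(D,O \right)} = D + \frac{0}{2 D} = D + 0 \frac{1}{2 D} = D + 0 = D$)
$M = \frac{1}{19} \approx 0.052632$
$I = 96$ ($I = 24 \cdot 4 = 96$)
$P{\left(-10,y{\left(4 \right)} \right)} M + I = \left(-10\right) \frac{1}{19} + 96 = - \frac{10}{19} + 96 = \frac{1814}{19}$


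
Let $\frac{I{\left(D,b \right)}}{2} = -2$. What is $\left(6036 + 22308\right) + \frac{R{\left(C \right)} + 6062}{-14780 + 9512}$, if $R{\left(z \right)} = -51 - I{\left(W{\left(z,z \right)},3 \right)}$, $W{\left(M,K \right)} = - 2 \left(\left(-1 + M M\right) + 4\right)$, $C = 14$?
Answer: $\frac{49770059}{1756} \approx 28343.0$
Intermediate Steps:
$W{\left(M,K \right)} = -6 - 2 M^{2}$ ($W{\left(M,K \right)} = - 2 \left(\left(-1 + M^{2}\right) + 4\right) = - 2 \left(3 + M^{2}\right) = -6 - 2 M^{2}$)
$I{\left(D,b \right)} = -4$ ($I{\left(D,b \right)} = 2 \left(-2\right) = -4$)
$R{\left(z \right)} = -47$ ($R{\left(z \right)} = -51 - -4 = -51 + 4 = -47$)
$\left(6036 + 22308\right) + \frac{R{\left(C \right)} + 6062}{-14780 + 9512} = \left(6036 + 22308\right) + \frac{-47 + 6062}{-14780 + 9512} = 28344 + \frac{6015}{-5268} = 28344 + 6015 \left(- \frac{1}{5268}\right) = 28344 - \frac{2005}{1756} = \frac{49770059}{1756}$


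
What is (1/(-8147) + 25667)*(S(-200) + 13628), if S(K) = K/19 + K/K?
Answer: 54107175279048/154793 ≈ 3.4955e+8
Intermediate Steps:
S(K) = 1 + K/19 (S(K) = K*(1/19) + 1 = K/19 + 1 = 1 + K/19)
(1/(-8147) + 25667)*(S(-200) + 13628) = (1/(-8147) + 25667)*((1 + (1/19)*(-200)) + 13628) = (-1/8147 + 25667)*((1 - 200/19) + 13628) = 209109048*(-181/19 + 13628)/8147 = (209109048/8147)*(258751/19) = 54107175279048/154793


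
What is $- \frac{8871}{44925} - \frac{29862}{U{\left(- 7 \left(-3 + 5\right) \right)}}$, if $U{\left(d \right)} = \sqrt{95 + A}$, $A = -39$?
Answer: $- \frac{2957}{14975} - \frac{2133 \sqrt{14}}{2} \approx -3990.7$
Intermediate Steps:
$U{\left(d \right)} = 2 \sqrt{14}$ ($U{\left(d \right)} = \sqrt{95 - 39} = \sqrt{56} = 2 \sqrt{14}$)
$- \frac{8871}{44925} - \frac{29862}{U{\left(- 7 \left(-3 + 5\right) \right)}} = - \frac{8871}{44925} - \frac{29862}{2 \sqrt{14}} = \left(-8871\right) \frac{1}{44925} - 29862 \frac{\sqrt{14}}{28} = - \frac{2957}{14975} - \frac{2133 \sqrt{14}}{2}$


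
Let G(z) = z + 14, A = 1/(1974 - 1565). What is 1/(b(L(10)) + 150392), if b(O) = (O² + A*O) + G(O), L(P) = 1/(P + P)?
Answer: 163600/24606430209 ≈ 6.6487e-6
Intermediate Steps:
L(P) = 1/(2*P)
A = 1/409 ≈ 0.0024450
G(z) = 14 + z
b(O) = 14 + O² + 410*O/409 (b(O) = (O² + O/409) + (14 + O) = 14 + O² + 410*O/409)
1/(b(L(10)) + 150392) = 1/((14 + ((½)/10)² + 410*((½)/10)/409) + 150392) = 1/((14 + ((½)*(⅒))² + 410*((½)*(⅒))/409) + 150392) = 1/((14 + (1/20)² + (410/409)*(1/20)) + 150392) = 1/((14 + 1/400 + 41/818) + 150392) = 1/(2299009/163600 + 150392) = 1/(24606430209/163600) = 163600/24606430209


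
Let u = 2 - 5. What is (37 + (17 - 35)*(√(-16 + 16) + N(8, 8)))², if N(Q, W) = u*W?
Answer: 219961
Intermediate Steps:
u = -3
N(Q, W) = -3*W
(37 + (17 - 35)*(√(-16 + 16) + N(8, 8)))² = (37 + (17 - 35)*(√(-16 + 16) - 3*8))² = (37 - 18*(√0 - 24))² = (37 - 18*(0 - 24))² = (37 - 18*(-24))² = (37 + 432)² = 469² = 219961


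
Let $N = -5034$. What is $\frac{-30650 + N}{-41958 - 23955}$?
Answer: $\frac{35684}{65913} \approx 0.54138$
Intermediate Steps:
$\frac{-30650 + N}{-41958 - 23955} = \frac{-30650 - 5034}{-41958 - 23955} = - \frac{35684}{-65913} = \left(-35684\right) \left(- \frac{1}{65913}\right) = \frac{35684}{65913}$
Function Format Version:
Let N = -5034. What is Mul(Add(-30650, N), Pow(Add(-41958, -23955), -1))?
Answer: Rational(35684, 65913) ≈ 0.54138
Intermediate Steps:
Mul(Add(-30650, N), Pow(Add(-41958, -23955), -1)) = Mul(Add(-30650, -5034), Pow(Add(-41958, -23955), -1)) = Mul(-35684, Pow(-65913, -1)) = Mul(-35684, Rational(-1, 65913)) = Rational(35684, 65913)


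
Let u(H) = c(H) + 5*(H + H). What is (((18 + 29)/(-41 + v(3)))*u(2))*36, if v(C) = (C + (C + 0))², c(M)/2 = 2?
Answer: -40608/5 ≈ -8121.6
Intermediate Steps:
c(M) = 4 (c(M) = 2*2 = 4)
v(C) = 4*C² (v(C) = (C + C)² = (2*C)² = 4*C²)
u(H) = 4 + 10*H (u(H) = 4 + 5*(H + H) = 4 + 5*(2*H) = 4 + 10*H)
(((18 + 29)/(-41 + v(3)))*u(2))*36 = (((18 + 29)/(-41 + 4*3²))*(4 + 10*2))*36 = ((47/(-41 + 4*9))*(4 + 20))*36 = ((47/(-41 + 36))*24)*36 = ((47/(-5))*24)*36 = ((47*(-⅕))*24)*36 = -47/5*24*36 = -1128/5*36 = -40608/5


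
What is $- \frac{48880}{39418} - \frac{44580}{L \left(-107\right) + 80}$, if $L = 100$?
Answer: $\frac{10317907}{3488493} \approx 2.9577$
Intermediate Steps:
$- \frac{48880}{39418} - \frac{44580}{L \left(-107\right) + 80} = - \frac{48880}{39418} - \frac{44580}{100 \left(-107\right) + 80} = \left(-48880\right) \frac{1}{39418} - \frac{44580}{-10700 + 80} = - \frac{24440}{19709} - \frac{44580}{-10620} = - \frac{24440}{19709} - - \frac{743}{177} = - \frac{24440}{19709} + \frac{743}{177} = \frac{10317907}{3488493}$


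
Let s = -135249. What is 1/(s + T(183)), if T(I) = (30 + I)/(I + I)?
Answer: -122/16500307 ≈ -7.3938e-6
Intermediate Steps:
T(I) = (30 + I)/(2*I) (T(I) = (30 + I)/((2*I)) = (30 + I)*(1/(2*I)) = (30 + I)/(2*I))
1/(s + T(183)) = 1/(-135249 + (½)*(30 + 183)/183) = 1/(-135249 + (½)*(1/183)*213) = 1/(-135249 + 71/122) = 1/(-16500307/122) = -122/16500307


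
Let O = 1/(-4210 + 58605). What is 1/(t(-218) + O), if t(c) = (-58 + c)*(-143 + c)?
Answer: 54395/5419700221 ≈ 1.0037e-5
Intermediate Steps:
t(c) = (-143 + c)*(-58 + c)
O = 1/54395 ≈ 1.8384e-5
1/(t(-218) + O) = 1/((8294 + (-218)² - 201*(-218)) + 1/54395) = 1/((8294 + 47524 + 43818) + 1/54395) = 1/(99636 + 1/54395) = 1/(5419700221/54395) = 54395/5419700221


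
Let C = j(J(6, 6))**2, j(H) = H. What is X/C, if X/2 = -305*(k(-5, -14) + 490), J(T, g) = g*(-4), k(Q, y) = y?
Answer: -36295/72 ≈ -504.10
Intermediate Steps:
J(T, g) = -4*g
X = -290360 (X = 2*(-305*(-14 + 490)) = 2*(-305*476) = 2*(-145180) = -290360)
C = 576 (C = (-4*6)**2 = (-24)**2 = 576)
X/C = -290360/576 = -290360*1/576 = -36295/72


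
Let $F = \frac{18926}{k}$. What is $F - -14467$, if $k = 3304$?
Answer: $\frac{23908947}{1652} \approx 14473.0$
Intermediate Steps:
$F = \frac{9463}{1652}$ ($F = \frac{18926}{3304} = 18926 \cdot \frac{1}{3304} = \frac{9463}{1652} \approx 5.7282$)
$F - -14467 = \frac{9463}{1652} - -14467 = \frac{9463}{1652} + 14467 = \frac{23908947}{1652}$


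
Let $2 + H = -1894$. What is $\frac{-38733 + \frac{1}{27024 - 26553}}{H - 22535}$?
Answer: $\frac{18243242}{11507001} \approx 1.5854$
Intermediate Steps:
$H = -1896$ ($H = -2 - 1894 = -1896$)
$\frac{-38733 + \frac{1}{27024 - 26553}}{H - 22535} = \frac{-38733 + \frac{1}{27024 - 26553}}{-1896 - 22535} = \frac{-38733 + \frac{1}{27024 - 26553}}{-24431} = \left(-38733 + \frac{1}{471}\right) \left(- \frac{1}{24431}\right) = \left(- \frac{18243242}{471}\right) \left(- \frac{1}{24431}\right) = \frac{18243242}{11507001}$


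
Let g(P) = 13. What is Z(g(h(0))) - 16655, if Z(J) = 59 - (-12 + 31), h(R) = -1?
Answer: -16615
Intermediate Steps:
Z(J) = 40 (Z(J) = 59 - 1*19 = 59 - 19 = 40)
Z(g(h(0))) - 16655 = 40 - 16655 = -16615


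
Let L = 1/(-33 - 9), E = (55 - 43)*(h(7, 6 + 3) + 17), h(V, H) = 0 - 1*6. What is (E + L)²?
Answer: 30724849/1764 ≈ 17418.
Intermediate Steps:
h(V, H) = -6 (h(V, H) = 0 - 6 = -6)
E = 132 (E = (55 - 43)*(-6 + 17) = 12*11 = 132)
L = -1/42 (L = 1/(-42) = -1/42 ≈ -0.023810)
(E + L)² = (132 - 1/42)² = (5543/42)² = 30724849/1764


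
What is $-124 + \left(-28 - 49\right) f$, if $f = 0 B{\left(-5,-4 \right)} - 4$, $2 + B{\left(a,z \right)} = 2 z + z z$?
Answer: $184$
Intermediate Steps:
$B{\left(a,z \right)} = -2 + z^{2} + 2 z$ ($B{\left(a,z \right)} = -2 + \left(2 z + z z\right) = -2 + \left(2 z + z^{2}\right) = -2 + \left(z^{2} + 2 z\right) = -2 + z^{2} + 2 z$)
$f = -4$ ($f = 0 \left(-2 + \left(-4\right)^{2} + 2 \left(-4\right)\right) - 4 = 0 \left(-2 + 16 - 8\right) - 4 = 0 \cdot 6 - 4 = 0 - 4 = -4$)
$-124 + \left(-28 - 49\right) f = -124 + \left(-28 - 49\right) \left(-4\right) = -124 - -308 = -124 + 308 = 184$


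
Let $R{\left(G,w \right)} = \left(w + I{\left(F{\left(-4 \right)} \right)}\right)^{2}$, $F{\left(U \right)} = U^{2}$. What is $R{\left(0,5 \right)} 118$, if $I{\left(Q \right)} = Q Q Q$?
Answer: $1984547718$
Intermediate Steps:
$I{\left(Q \right)} = Q^{3}$ ($I{\left(Q \right)} = Q^{2} Q = Q^{3}$)
$R{\left(G,w \right)} = \left(4096 + w\right)^{2}$ ($R{\left(G,w \right)} = \left(w + \left(\left(-4\right)^{2}\right)^{3}\right)^{2} = \left(w + 16^{3}\right)^{2} = \left(w + 4096\right)^{2} = \left(4096 + w\right)^{2}$)
$R{\left(0,5 \right)} 118 = \left(4096 + 5\right)^{2} \cdot 118 = 4101^{2} \cdot 118 = 16818201 \cdot 118 = 1984547718$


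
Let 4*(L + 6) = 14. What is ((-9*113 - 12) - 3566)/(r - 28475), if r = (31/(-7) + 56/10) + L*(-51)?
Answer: 321650/1984243 ≈ 0.16210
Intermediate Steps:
L = -5/2 (L = -6 + (¼)*14 = -6 + 7/2 = -5/2 ≈ -2.5000)
r = 9007/70 (r = (31/(-7) + 56/10) - 5/2*(-51) = (31*(-⅐) + 56*(⅒)) + 255/2 = (-31/7 + 28/5) + 255/2 = 41/35 + 255/2 = 9007/70 ≈ 128.67)
((-9*113 - 12) - 3566)/(r - 28475) = ((-9*113 - 12) - 3566)/(9007/70 - 28475) = ((-1017 - 12) - 3566)/(-1984243/70) = (-1029 - 3566)*(-70/1984243) = -4595*(-70/1984243) = 321650/1984243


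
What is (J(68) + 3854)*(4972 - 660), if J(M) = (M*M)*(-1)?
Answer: -3320240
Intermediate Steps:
J(M) = -M² (J(M) = M²*(-1) = -M²)
(J(68) + 3854)*(4972 - 660) = (-1*68² + 3854)*(4972 - 660) = (-1*4624 + 3854)*4312 = (-4624 + 3854)*4312 = -770*4312 = -3320240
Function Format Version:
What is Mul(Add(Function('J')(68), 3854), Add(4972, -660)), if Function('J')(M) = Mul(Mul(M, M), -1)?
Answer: -3320240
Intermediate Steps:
Function('J')(M) = Mul(-1, Pow(M, 2)) (Function('J')(M) = Mul(Pow(M, 2), -1) = Mul(-1, Pow(M, 2)))
Mul(Add(Function('J')(68), 3854), Add(4972, -660)) = Mul(Add(Mul(-1, Pow(68, 2)), 3854), Add(4972, -660)) = Mul(Add(Mul(-1, 4624), 3854), 4312) = Mul(Add(-4624, 3854), 4312) = Mul(-770, 4312) = -3320240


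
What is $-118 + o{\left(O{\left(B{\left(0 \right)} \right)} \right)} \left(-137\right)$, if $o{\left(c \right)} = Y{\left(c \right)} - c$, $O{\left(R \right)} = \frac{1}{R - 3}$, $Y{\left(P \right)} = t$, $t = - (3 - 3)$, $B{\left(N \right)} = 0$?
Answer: $- \frac{491}{3} \approx -163.67$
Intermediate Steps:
$t = 0$ ($t = \left(-1\right) 0 = 0$)
$Y{\left(P \right)} = 0$
$O{\left(R \right)} = \frac{1}{-3 + R}$
$o{\left(c \right)} = - c$ ($o{\left(c \right)} = 0 - c = - c$)
$-118 + o{\left(O{\left(B{\left(0 \right)} \right)} \right)} \left(-137\right) = -118 + - \frac{1}{-3 + 0} \left(-137\right) = -118 + - \frac{1}{-3} \left(-137\right) = -118 + \left(-1\right) \left(- \frac{1}{3}\right) \left(-137\right) = -118 + \frac{1}{3} \left(-137\right) = -118 - \frac{137}{3} = - \frac{491}{3}$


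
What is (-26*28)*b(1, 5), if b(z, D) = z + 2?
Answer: -2184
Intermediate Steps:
b(z, D) = 2 + z
(-26*28)*b(1, 5) = (-26*28)*(2 + 1) = -728*3 = -2184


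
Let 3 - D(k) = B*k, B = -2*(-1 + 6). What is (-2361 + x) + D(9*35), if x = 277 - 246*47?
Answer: -10493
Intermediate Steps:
x = -11285 (x = 277 - 11562 = -11285)
B = -10 (B = -2*5 = -10)
D(k) = 3 + 10*k (D(k) = 3 - (-10)*k = 3 + 10*k)
(-2361 + x) + D(9*35) = (-2361 - 11285) + (3 + 10*(9*35)) = -13646 + (3 + 10*315) = -13646 + (3 + 3150) = -13646 + 3153 = -10493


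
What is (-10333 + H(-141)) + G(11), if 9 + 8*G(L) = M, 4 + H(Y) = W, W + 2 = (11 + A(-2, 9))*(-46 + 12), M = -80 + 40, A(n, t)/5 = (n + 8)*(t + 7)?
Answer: -216313/8 ≈ -27039.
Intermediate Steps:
A(n, t) = 5*(7 + t)*(8 + n) (A(n, t) = 5*((n + 8)*(t + 7)) = 5*((8 + n)*(7 + t)) = 5*((7 + t)*(8 + n)) = 5*(7 + t)*(8 + n))
M = -40
W = -16696 (W = -2 + (11 + (280 + 35*(-2) + 40*9 + 5*(-2)*9))*(-46 + 12) = -2 + (11 + (280 - 70 + 360 - 90))*(-34) = -2 + (11 + 480)*(-34) = -2 + 491*(-34) = -2 - 16694 = -16696)
H(Y) = -16700 (H(Y) = -4 - 16696 = -16700)
G(L) = -49/8 (G(L) = -9/8 + (⅛)*(-40) = -9/8 - 5 = -49/8)
(-10333 + H(-141)) + G(11) = (-10333 - 16700) - 49/8 = -27033 - 49/8 = -216313/8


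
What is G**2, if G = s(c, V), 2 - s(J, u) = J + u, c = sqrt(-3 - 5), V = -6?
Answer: 56 - 32*I*sqrt(2) ≈ 56.0 - 45.255*I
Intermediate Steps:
c = 2*I*sqrt(2) (c = sqrt(-8) = 2*I*sqrt(2) ≈ 2.8284*I)
s(J, u) = 2 - J - u (s(J, u) = 2 - (J + u) = 2 + (-J - u) = 2 - J - u)
G = 8 - 2*I*sqrt(2) (G = 2 - 2*I*sqrt(2) - 1*(-6) = 2 - 2*I*sqrt(2) + 6 = 8 - 2*I*sqrt(2) ≈ 8.0 - 2.8284*I)
G**2 = (8 - 2*I*sqrt(2))**2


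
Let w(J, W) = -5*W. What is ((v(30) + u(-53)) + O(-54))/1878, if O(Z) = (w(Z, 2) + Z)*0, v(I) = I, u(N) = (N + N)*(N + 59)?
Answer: -101/313 ≈ -0.32268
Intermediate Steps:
u(N) = 2*N*(59 + N) (u(N) = (2*N)*(59 + N) = 2*N*(59 + N))
O(Z) = 0 (O(Z) = (-5*2 + Z)*0 = (-10 + Z)*0 = 0)
((v(30) + u(-53)) + O(-54))/1878 = ((30 + 2*(-53)*(59 - 53)) + 0)/1878 = ((30 + 2*(-53)*6) + 0)*(1/1878) = ((30 - 636) + 0)*(1/1878) = (-606 + 0)*(1/1878) = -606*1/1878 = -101/313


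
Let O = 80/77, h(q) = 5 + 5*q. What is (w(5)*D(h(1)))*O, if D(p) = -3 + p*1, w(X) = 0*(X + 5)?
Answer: 0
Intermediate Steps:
w(X) = 0 (w(X) = 0*(5 + X) = 0)
D(p) = -3 + p
O = 80/77 (O = 80*(1/77) = 80/77 ≈ 1.0390)
(w(5)*D(h(1)))*O = (0*(-3 + (5 + 5*1)))*(80/77) = (0*(-3 + (5 + 5)))*(80/77) = (0*(-3 + 10))*(80/77) = (0*7)*(80/77) = 0*(80/77) = 0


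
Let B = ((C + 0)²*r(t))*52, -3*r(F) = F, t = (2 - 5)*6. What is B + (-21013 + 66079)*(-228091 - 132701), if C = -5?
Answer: -16259444472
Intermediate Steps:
t = -18 (t = -3*6 = -18)
r(F) = -F/3
B = 7800 (B = ((-5 + 0)²*(-⅓*(-18)))*52 = ((-5)²*6)*52 = (25*6)*52 = 150*52 = 7800)
B + (-21013 + 66079)*(-228091 - 132701) = 7800 + (-21013 + 66079)*(-228091 - 132701) = 7800 + 45066*(-360792) = 7800 - 16259452272 = -16259444472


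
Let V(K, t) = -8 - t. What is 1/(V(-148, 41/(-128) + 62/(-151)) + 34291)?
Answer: 19328/662635951 ≈ 2.9168e-5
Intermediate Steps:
1/(V(-148, 41/(-128) + 62/(-151)) + 34291) = 1/((-8 - (41/(-128) + 62/(-151))) + 34291) = 1/((-8 - (41*(-1/128) + 62*(-1/151))) + 34291) = 1/((-8 - (-41/128 - 62/151)) + 34291) = 1/((-8 - 1*(-14127/19328)) + 34291) = 1/((-8 + 14127/19328) + 34291) = 1/(-140497/19328 + 34291) = 1/(662635951/19328) = 19328/662635951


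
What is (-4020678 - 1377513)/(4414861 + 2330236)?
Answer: -5398191/6745097 ≈ -0.80031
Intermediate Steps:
(-4020678 - 1377513)/(4414861 + 2330236) = -5398191/6745097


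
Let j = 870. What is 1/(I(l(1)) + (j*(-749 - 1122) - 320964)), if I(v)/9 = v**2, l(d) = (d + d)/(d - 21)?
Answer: -100/194873391 ≈ -5.1315e-7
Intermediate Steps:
l(d) = 2*d/(-21 + d) (l(d) = (2*d)/(-21 + d) = 2*d/(-21 + d))
I(v) = 9*v**2
1/(I(l(1)) + (j*(-749 - 1122) - 320964)) = 1/(9*(2*1/(-21 + 1))**2 + (870*(-749 - 1122) - 320964)) = 1/(9*(2*1/(-20))**2 + (870*(-1871) - 320964)) = 1/(9*(2*1*(-1/20))**2 + (-1627770 - 320964)) = 1/(9*(-1/10)**2 - 1948734) = 1/(9*(1/100) - 1948734) = 1/(9/100 - 1948734) = 1/(-194873391/100) = -100/194873391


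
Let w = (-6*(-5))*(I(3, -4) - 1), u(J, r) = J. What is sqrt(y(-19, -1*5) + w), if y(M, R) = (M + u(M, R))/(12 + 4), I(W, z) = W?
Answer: sqrt(922)/4 ≈ 7.5911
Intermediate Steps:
y(M, R) = M/8 (y(M, R) = (M + M)/(12 + 4) = (2*M)/16 = (2*M)*(1/16) = M/8)
w = 60 (w = (-6*(-5))*(3 - 1) = 30*2 = 60)
sqrt(y(-19, -1*5) + w) = sqrt((1/8)*(-19) + 60) = sqrt(-19/8 + 60) = sqrt(461/8) = sqrt(922)/4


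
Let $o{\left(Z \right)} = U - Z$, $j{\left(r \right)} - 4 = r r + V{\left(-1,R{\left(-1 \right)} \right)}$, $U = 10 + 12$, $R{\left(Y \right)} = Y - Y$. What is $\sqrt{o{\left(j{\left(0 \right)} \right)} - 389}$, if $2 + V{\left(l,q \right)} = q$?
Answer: $3 i \sqrt{41} \approx 19.209 i$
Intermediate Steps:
$R{\left(Y \right)} = 0$
$V{\left(l,q \right)} = -2 + q$
$U = 22$
$j{\left(r \right)} = 2 + r^{2}$ ($j{\left(r \right)} = 4 + \left(r r + \left(-2 + 0\right)\right) = 4 + \left(r^{2} - 2\right) = 4 + \left(-2 + r^{2}\right) = 2 + r^{2}$)
$o{\left(Z \right)} = 22 - Z$
$\sqrt{o{\left(j{\left(0 \right)} \right)} - 389} = \sqrt{\left(22 - \left(2 + 0^{2}\right)\right) - 389} = \sqrt{\left(22 - \left(2 + 0\right)\right) - 389} = \sqrt{\left(22 - 2\right) - 389} = \sqrt{20 - 389} = \sqrt{-369} = 3 i \sqrt{41}$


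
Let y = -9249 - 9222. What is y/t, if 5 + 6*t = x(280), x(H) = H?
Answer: -110826/275 ≈ -403.00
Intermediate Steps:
t = 275/6 (t = -5/6 + (1/6)*280 = -5/6 + 140/3 = 275/6 ≈ 45.833)
y = -18471
y/t = -18471/275/6 = -18471*6/275 = -110826/275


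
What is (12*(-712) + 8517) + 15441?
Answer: 15414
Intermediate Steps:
(12*(-712) + 8517) + 15441 = (-8544 + 8517) + 15441 = -27 + 15441 = 15414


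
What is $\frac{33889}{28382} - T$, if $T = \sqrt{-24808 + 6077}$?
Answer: $\frac{33889}{28382} - i \sqrt{18731} \approx 1.194 - 136.86 i$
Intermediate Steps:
$T = i \sqrt{18731}$ ($T = \sqrt{-18731} = i \sqrt{18731} \approx 136.86 i$)
$\frac{33889}{28382} - T = \frac{33889}{28382} - i \sqrt{18731}$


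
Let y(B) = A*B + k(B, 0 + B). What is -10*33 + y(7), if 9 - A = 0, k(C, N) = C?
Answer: -260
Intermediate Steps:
A = 9 (A = 9 - 1*0 = 9 + 0 = 9)
y(B) = 10*B (y(B) = 9*B + B = 10*B)
-10*33 + y(7) = -10*33 + 10*7 = -330 + 70 = -260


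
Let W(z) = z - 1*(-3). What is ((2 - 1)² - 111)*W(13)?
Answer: -1760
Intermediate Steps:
W(z) = 3 + z (W(z) = z + 3 = 3 + z)
((2 - 1)² - 111)*W(13) = ((2 - 1)² - 111)*(3 + 13) = (1² - 111)*16 = (1 - 111)*16 = -110*16 = -1760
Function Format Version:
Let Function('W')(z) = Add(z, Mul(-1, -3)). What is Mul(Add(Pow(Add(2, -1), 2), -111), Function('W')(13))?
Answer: -1760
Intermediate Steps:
Function('W')(z) = Add(3, z) (Function('W')(z) = Add(z, 3) = Add(3, z))
Mul(Add(Pow(Add(2, -1), 2), -111), Function('W')(13)) = Mul(Add(Pow(Add(2, -1), 2), -111), Add(3, 13)) = Mul(Add(Pow(1, 2), -111), 16) = Mul(Add(1, -111), 16) = Mul(-110, 16) = -1760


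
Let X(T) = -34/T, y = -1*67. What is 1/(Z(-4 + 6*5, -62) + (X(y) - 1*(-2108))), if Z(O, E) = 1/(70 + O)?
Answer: 6432/13561987 ≈ 0.00047427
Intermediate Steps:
y = -67
1/(Z(-4 + 6*5, -62) + (X(y) - 1*(-2108))) = 1/(1/(70 + (-4 + 6*5)) + (-34/(-67) - 1*(-2108))) = 1/(1/(70 + (-4 + 30)) + (-34*(-1/67) + 2108)) = 1/(1/(70 + 26) + (34/67 + 2108)) = 1/(1/96 + 141270/67) = 1/(13561987/6432) = 6432/13561987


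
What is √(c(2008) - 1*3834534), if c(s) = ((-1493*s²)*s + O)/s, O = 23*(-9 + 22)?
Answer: 3*I*√674665790426142/1004 ≈ 77613.0*I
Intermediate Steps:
O = 299 (O = 23*13 = 299)
c(s) = (299 - 1493*s³)/s (c(s) = ((-1493*s²)*s + 299)/s = (-1493*s³ + 299)/s = (299 - 1493*s³)/s)
√(c(2008) - 1*3834534) = √((299 - 1493*2008³)/2008 - 1*3834534) = √((299 - 1493*8096384512)/2008 - 3834534) = √((299 - 12087902076416)/2008 - 3834534) = √((1/2008)*(-12087902076117) - 3834534) = √(-12087902076117/2008 - 3834534) = √(-12095601820389/2008) = 3*I*√674665790426142/1004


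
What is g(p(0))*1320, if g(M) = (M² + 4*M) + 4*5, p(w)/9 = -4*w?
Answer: 26400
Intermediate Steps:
p(w) = -36*w (p(w) = 9*(-4*w) = -36*w)
g(M) = 20 + M² + 4*M (g(M) = (M² + 4*M) + 20 = 20 + M² + 4*M)
g(p(0))*1320 = (20 + (-36*0)² + 4*(-36*0))*1320 = (20 + 0² + 4*0)*1320 = (20 + 0 + 0)*1320 = 20*1320 = 26400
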